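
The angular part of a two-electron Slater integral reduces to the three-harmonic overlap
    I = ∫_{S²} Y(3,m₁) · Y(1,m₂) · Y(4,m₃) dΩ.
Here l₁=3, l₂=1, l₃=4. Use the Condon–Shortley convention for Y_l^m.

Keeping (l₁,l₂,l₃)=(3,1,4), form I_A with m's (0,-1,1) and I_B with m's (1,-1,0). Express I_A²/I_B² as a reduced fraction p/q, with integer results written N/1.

l's match ⇒ only the (l;m) 3-j factors differ between A and B.
A: triangle coeff Δ(3,1,4) = 1/252; Σ_t [0,0]: t=0:+1/72 = 1/72; (3j)²=5/126 [(3 1 4; 0 -1 1)], sign=-1
B: triangle coeff Δ(3,1,4) = 1/252; Σ_t [0,0]: t=0:+1/96 = 1/96; (3j)²=1/42 [(3 1 4; 1 -1 0)], sign=+1
I_A²/I_B² = (5/126)/(1/42) = 5/3

5/3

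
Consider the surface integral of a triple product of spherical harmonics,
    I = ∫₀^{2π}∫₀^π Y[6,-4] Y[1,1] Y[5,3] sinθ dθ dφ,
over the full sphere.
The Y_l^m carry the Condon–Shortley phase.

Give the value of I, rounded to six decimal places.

m-sum 0 ✓  L=12 even ✓  5≤5≤7 ✓
Π(2lᵢ+1) = 13×3×11 = 429
triangle coeff Δ(6,1,5) = 1/858
Σ_t [1,1]: t=1:−1/14400 = -1/14400
(3j)²=6/143 [(6 1 5; 0 0 0)], sign=+1
Σ_t [2,2]: t=2:+1/161280 = 1/161280
(3j)²=15/286 [(6 1 5; -4 1 3)], sign=+1
⇒ 4πI² = 135/143
I = (+1)√(135/143/(4π)) = 0.27409047

0.274090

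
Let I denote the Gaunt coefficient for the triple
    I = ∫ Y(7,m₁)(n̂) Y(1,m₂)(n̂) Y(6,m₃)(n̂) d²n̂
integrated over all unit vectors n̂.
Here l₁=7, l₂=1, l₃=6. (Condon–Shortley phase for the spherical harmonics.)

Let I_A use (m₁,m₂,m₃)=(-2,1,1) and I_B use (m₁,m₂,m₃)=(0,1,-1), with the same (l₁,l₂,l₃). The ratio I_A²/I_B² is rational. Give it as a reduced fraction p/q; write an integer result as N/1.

12/7

Same 7,1,6: normalisation and zero-m 3j drop out of the ratio.
A: Δ: 2! 12! 0! / 15! → 1/1365; sum: t=2:+1/1209600 = 1/1209600; 3j²(7 1 6; -2 1 1) = Δ·Π!·Σ² = 12/455  (sign -1)
B: Δ: 2! 12! 0! / 15! → 1/1365; sum: t=2:+1/1209600 = 1/1209600; 3j²(7 1 6; 0 1 -1) = Δ·Π!·Σ² = 1/65  (sign -1)
I_A²/I_B² = (12/455)/(1/65) = 12/7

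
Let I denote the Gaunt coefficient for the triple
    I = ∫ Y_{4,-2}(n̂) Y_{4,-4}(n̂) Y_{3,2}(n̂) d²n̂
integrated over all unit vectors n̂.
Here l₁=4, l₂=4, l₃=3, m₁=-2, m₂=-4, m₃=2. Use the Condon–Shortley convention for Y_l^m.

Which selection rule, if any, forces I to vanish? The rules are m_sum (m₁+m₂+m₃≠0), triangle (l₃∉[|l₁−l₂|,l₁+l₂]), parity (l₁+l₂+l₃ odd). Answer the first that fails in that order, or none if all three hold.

m_sum

Σmᵢ = -4  ✗
l₃∈[|l₁−l₂|,l₁+l₂]=[0,8], have l₃=3
Σlᵢ = 11 ⇒ odd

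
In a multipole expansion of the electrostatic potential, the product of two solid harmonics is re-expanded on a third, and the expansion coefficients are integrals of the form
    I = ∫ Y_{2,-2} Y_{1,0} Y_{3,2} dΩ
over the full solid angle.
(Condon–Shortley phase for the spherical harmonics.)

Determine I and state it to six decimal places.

m-sum 0 ✓  L=6 even ✓  1≤3≤3 ✓
Π(2lᵢ+1) = 5×3×7 = 105
triangle coeff Δ(2,1,3) = 1/105
Σ_t [0,0]: t=0:+1/4 = 1/4
(3j)²=3/35 [(2 1 3; 0 0 0)], sign=-1
Σ_t [0,0]: t=0:+1/24 = 1/24
(3j)²=1/21 [(2 1 3; -2 0 2)], sign=-1
⇒ 4πI² = 3/7
I = (+1)√(3/7/(4π)) = 0.18467439

0.184674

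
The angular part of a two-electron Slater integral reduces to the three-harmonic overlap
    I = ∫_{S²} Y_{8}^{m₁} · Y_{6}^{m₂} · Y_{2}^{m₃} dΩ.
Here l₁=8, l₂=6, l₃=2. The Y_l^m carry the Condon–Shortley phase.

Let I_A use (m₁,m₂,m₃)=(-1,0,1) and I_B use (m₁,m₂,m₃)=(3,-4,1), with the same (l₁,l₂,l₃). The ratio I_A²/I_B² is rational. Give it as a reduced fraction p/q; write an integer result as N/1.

294/55

Same 8,6,2: normalisation and zero-m 3j drop out of the ratio.
A: Δ: 12! 4! 0! / 17! → 1/30940; sum: t=6:+1/3110400 = 1/3110400; 3j²(8 6 2; -1 0 1) = Δ·Π!·Σ² = 21/1105  (sign -1)
B: Δ: 12! 4! 0! / 17! → 1/30940; sum: t=2:+1/43545600 = 1/43545600; 3j²(8 6 2; 3 -4 1) = Δ·Π!·Σ² = 11/3094  (sign -1)
I_A²/I_B² = (21/1105)/(11/3094) = 294/55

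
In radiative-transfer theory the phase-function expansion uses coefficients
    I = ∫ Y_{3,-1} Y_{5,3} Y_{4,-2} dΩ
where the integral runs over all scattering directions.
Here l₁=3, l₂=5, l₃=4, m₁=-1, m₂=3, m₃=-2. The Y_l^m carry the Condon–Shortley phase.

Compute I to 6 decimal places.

m-sum 0 ✓  L=12 even ✓  2≤4≤8 ✓
Π(2lᵢ+1) = 7×11×9 = 693
triangle coeff Δ(3,5,4) = 1/180180
Σ_t [1,3]: t=1:−1/576 t=2:+1/144 t=3:−1/576 = 1/288
(3j)²=20/1001 [(3 5 4; 0 0 0)], sign=+1
Σ_t [2,4]: t=2:+1/5760 t=3:−1/720 t=4:+1/2304 = -1/1280
(3j)²=27/1430 [(3 5 4; -1 3 -2)], sign=-1
⇒ 4πI² = 486/1859
I = (-1)√(486/1859/(4π)) = -0.14423595

-0.144236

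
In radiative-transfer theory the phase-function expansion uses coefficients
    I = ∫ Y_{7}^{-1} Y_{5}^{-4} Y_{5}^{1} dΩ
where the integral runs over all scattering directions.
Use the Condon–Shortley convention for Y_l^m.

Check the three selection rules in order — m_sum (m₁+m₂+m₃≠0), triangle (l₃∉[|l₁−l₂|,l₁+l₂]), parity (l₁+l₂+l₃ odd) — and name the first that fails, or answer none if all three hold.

m_sum

Σmᵢ = -4  ✗
l₃∈[|l₁−l₂|,l₁+l₂]=[2,12], have l₃=5
Σlᵢ = 17 ⇒ odd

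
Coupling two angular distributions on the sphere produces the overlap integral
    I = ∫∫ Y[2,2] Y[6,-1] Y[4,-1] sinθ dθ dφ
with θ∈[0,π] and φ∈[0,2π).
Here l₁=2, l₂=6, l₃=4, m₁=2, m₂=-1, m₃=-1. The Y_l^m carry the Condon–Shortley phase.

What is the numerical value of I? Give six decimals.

Checks pass: Σm=0; 12 even; l₃=4∈[4,8].
(2·2+1)(2·6+1)(2·4+1) = 585
Δ: 4! 0! 8! / 13! → 1/6435
sum: t=2:+1/2304 = 1/2304
3j²(2 6 4; 0 0 0) = Δ·Π!·Σ² = 5/143  (sign +1)
sum: t=0:+1/17280 = 1/17280
3j²(2 6 4; 2 -1 -1) = Δ·Π!·Σ² = 7/1287  (sign -1)
combine: 4πI² = 585·5/143·7/1287 = 175/1573
take √, sign -1: I = -0.09409136

-0.094091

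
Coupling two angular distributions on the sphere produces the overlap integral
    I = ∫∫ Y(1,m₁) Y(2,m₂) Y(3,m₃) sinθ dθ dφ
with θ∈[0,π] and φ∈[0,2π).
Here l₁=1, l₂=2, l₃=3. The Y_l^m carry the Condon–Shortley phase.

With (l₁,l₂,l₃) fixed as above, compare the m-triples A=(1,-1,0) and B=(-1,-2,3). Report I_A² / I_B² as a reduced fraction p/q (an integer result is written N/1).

1/5

Same 1,2,3: normalisation and zero-m 3j drop out of the ratio.
A: Δ: 0! 2! 4! / 7! → 1/105; sum: t=0:+1/12 = 1/12; 3j²(1 2 3; 1 -1 0) = Δ·Π!·Σ² = 1/35  (sign -1)
B: Δ: 0! 2! 4! / 7! → 1/105; sum: t=0:+1/48 = 1/48; 3j²(1 2 3; -1 -2 3) = Δ·Π!·Σ² = 1/7  (sign +1)
I_A²/I_B² = (1/35)/(1/7) = 1/5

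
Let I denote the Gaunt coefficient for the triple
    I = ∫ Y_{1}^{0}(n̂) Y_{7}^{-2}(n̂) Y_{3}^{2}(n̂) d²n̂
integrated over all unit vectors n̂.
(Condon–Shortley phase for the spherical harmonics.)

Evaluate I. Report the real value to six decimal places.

triangle: need 6≤l₃≤8, have 3; I=0

0.000000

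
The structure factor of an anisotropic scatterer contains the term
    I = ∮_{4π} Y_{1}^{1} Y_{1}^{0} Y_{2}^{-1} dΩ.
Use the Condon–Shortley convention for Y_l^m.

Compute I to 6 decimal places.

-0.218510

Checks pass: Σm=0; 4 even; l₃=2∈[0,2].
(2·1+1)(2·1+1)(2·2+1) = 45
Δ: 0! 2! 2! / 5! → 1/30
sum: t=0:+1/1 = 1/1
3j²(1 1 2; 0 0 0) = Δ·Π!·Σ² = 2/15  (sign +1)
sum: t=0:+1/2 = 1/2
3j²(1 1 2; 1 0 -1) = Δ·Π!·Σ² = 1/10  (sign -1)
combine: 4πI² = 45·2/15·1/10 = 3/5
take √, sign -1: I = -0.21850969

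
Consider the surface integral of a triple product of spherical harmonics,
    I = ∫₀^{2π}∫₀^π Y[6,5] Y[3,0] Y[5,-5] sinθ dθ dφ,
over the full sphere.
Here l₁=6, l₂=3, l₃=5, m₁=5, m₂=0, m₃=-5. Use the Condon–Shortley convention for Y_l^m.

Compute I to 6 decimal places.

0.207001

Checks pass: Σm=0; 14 even; l₃=5∈[3,9].
(2·6+1)(2·3+1)(2·5+1) = 1001
Δ: 4! 8! 2! / 15! → 1/675675
sum: t=1:−1/8640 t=2:+1/2304 t=3:−1/8640 = 7/34560
3j²(6 3 5; 0 0 0) = Δ·Π!·Σ² = 7/429  (sign -1)
sum: t=1:−1/483840 = -1/483840
3j²(6 3 5; 5 0 -5) = Δ·Π!·Σ² = 3/91  (sign -1)
combine: 4πI² = 1001·7/429·3/91 = 7/13
take √, sign +1: I = 0.20700098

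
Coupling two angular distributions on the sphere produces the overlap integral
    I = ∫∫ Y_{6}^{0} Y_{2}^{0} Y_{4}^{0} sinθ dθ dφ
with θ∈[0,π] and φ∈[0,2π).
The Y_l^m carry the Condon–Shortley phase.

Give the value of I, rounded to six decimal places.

m-sum 0 ✓  L=12 even ✓  4≤4≤8 ✓
Π(2lᵢ+1) = 13×5×9 = 585
triangle coeff Δ(6,2,4) = 1/6435
Σ_t [2,2]: t=2:+1/2304 = 1/2304
(3j)²=5/143 [(6 2 4; 0 0 0)], sign=+1
(m-triple is (0,0,0) — same symbol as above.)
⇒ 4πI² = 1125/1573
I = (+1)√(1125/1573/(4π)) = 0.23856513

0.238565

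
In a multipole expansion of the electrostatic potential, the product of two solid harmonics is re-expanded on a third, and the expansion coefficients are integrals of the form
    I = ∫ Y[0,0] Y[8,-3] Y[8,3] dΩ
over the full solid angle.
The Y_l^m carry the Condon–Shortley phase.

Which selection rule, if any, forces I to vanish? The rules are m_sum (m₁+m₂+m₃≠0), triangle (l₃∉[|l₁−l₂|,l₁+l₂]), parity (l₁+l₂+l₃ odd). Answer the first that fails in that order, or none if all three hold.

none

m₁+m₂+m₃ = 0 − 3 + 3 = 0  ✓
triangle: |0−8|=8 ≤ l₃=8 ≤ 0+8=8  ✓
parity: l₁+l₂+l₃ = 16 is even  ✓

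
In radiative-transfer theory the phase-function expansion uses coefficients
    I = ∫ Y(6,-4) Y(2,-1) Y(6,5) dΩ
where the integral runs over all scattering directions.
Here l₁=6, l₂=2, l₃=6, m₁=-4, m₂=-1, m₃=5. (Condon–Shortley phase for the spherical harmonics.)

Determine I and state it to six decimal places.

-0.197649

Rules hold: Σm=0, L=14 even, 4≤6≤8.
N = 13·5·13 = 845
Δ = 2!·10!·2!/15! = 1/90090
Racah Σ t=0..2: t=0:+1/69120 t=1:−1/14400 t=2:+1/69120 = -7/172800
⇒ 3j(6 2 6; 0 0 0)² = 14/715, sgn -1
Racah Σ t=0..1: t=0:+1/7257600 t=1:−1/725760 = -1/806400
⇒ 3j(6 2 6; -4 -1 5)² = 27/910, sgn +1
4πI² = N·(3j₀)²·(3jₘ)² = 27/55
I = -1·√(0.490909/4π) = -0.19764945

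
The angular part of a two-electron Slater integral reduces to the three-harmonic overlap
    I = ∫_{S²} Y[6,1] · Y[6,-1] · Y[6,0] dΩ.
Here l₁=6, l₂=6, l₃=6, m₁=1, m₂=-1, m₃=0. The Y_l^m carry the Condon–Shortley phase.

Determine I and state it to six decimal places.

-0.057253

Rules hold: Σm=0, L=18 even, 0≤6≤12.
N = 13·13·13 = 2197
Δ = 6!·6!·6!/19! = 1/325909584
Racah Σ t=0..6: t=0:+1/373248000 t=1:−1/1728000 t=2:+1/110592 t=3:−1/46656 t=4:+1/110592 t=5:−1/1728000 t=6:+1/373248000 = -7/1555200
⇒ 3j(6 6 6; 0 0 0)² = 400/46189, sgn -1
Racah Σ t=0..5: t=0:+1/10368000 t=1:−1/276480 t=2:+1/62208 t=3:−1/82944 t=4:+1/691200 t=5:−1/62208000 = 1/518400
⇒ 3j(6 6 6; 1 -1 0)² = 100/46189, sgn +1
4πI² = N·(3j₀)²·(3jₘ)² = 520000/12623809
I = -1·√(0.041192/4π) = -0.05725343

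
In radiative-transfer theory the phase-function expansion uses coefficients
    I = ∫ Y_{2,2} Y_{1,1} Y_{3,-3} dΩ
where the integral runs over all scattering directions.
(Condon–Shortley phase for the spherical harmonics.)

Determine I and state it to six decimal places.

-0.319865

m-sum 0 ✓  L=6 even ✓  1≤3≤3 ✓
Π(2lᵢ+1) = 5×3×7 = 105
triangle coeff Δ(2,1,3) = 1/105
Σ_t [0,0]: t=0:+1/4 = 1/4
(3j)²=3/35 [(2 1 3; 0 0 0)], sign=-1
Σ_t [0,0]: t=0:+1/48 = 1/48
(3j)²=1/7 [(2 1 3; 2 1 -3)], sign=+1
⇒ 4πI² = 9/7
I = (-1)√(9/7/(4π)) = -0.31986543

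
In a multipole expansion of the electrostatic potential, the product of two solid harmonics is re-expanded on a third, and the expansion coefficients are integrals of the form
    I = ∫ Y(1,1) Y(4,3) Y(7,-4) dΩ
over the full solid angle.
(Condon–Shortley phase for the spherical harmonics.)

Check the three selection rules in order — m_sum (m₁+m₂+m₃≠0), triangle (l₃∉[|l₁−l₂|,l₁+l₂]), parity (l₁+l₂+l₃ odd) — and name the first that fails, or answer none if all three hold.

azimuthal sum: 1 + 3 − 4 = 0  ✓
3 ≤ 7 ≤ 5 (triangle on l)  ✗
L = 1 + 4 + 7 = 12 (even)

triangle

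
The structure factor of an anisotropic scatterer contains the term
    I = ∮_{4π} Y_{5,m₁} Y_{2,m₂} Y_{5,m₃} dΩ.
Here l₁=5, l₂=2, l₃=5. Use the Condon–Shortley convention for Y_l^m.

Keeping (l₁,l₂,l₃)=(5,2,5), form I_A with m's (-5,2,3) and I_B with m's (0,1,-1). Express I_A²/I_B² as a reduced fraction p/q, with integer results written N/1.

Shared (l₁,l₂,l₃)=(5,2,5): N and (l;000)² cancel in I_A²/I_B².
A: Δ = 2!·8!·2!/13! = 1/38610; Racah Σ t=2..2: t=2:+1/161280 = 1/161280; ⇒ 3j(5 2 5; -5 2 3)² = 1/143, sgn +1
B: Δ = 2!·8!·2!/13! = 1/38610; Racah Σ t=1..2: t=1:−1/1152 t=2:+1/1440 = -1/5760; ⇒ 3j(5 2 5; 0 1 -1)² = 1/858, sgn -1
I_A²/I_B² = (1/143)/(1/858) = 6/1

6/1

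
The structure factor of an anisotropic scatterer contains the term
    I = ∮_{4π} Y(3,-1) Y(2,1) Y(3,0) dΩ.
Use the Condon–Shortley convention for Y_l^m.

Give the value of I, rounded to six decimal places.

-0.059471

m-sum 0 ✓  L=8 even ✓  1≤3≤5 ✓
Π(2lᵢ+1) = 7×5×7 = 245
triangle coeff Δ(3,2,3) = 1/3780
Σ_t [0,2]: t=0:+1/24 t=1:−1/4 t=2:+1/24 = -1/6
(3j)²=4/105 [(3 2 3; 0 0 0)], sign=+1
Σ_t [1,2]: t=1:−1/12 t=2:+1/8 = 1/24
(3j)²=1/210 [(3 2 3; -1 1 0)], sign=-1
⇒ 4πI² = 2/45
I = (-1)√(2/45/(4π)) = -0.05947080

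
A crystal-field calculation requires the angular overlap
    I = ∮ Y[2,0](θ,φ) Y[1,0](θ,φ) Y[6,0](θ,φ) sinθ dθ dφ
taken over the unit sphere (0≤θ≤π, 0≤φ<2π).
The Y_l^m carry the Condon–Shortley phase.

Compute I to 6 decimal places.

0.000000

triangle: need 1≤l₃≤3, have 6; I=0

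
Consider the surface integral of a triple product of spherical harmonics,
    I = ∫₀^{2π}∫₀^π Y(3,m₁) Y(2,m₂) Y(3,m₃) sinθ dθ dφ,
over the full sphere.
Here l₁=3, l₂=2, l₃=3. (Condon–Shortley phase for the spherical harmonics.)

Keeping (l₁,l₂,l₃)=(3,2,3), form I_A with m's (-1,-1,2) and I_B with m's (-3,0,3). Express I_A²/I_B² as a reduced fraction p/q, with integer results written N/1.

3/5

l's match ⇒ only the (l;m) 3-j factors differ between A and B.
A: triangle coeff Δ(3,2,3) = 1/3780; Σ_t [0,1]: t=0:+1/48 t=1:−1/12 = -1/16; (3j)²=1/28 [(3 2 3; -1 -1 2)], sign=+1
B: triangle coeff Δ(3,2,3) = 1/3780; Σ_t [2,2]: t=2:+1/96 = 1/96; (3j)²=5/84 [(3 2 3; -3 0 3)], sign=+1
I_A²/I_B² = (1/28)/(5/84) = 3/5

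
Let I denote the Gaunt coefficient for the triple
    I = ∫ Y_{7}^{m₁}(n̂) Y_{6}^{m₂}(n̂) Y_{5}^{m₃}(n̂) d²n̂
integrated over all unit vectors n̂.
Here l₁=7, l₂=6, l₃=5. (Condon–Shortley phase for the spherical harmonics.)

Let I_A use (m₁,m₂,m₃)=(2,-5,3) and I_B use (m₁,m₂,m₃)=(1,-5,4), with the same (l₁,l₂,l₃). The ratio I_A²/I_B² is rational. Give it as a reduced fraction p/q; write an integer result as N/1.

Same 7,6,5: normalisation and zero-m 3j drop out of the ratio.
A: Δ: 8! 6! 4! / 19! → 1/174594420; sum: t=0:+1/29030400 t=1:−1/5806080 = -1/7257600; 3j²(7 6 5; 2 -5 3) = Δ·Π!·Σ² = 64/4199  (sign -1)
B: Δ: 8! 6! 4! / 19! → 1/174594420; sum: t=0:+1/174182400 t=1:−1/14515200 = -11/174182400; 3j²(7 6 5; 1 -5 4) = Δ·Π!·Σ² = 121/12597  (sign +1)
I_A²/I_B² = (64/4199)/(121/12597) = 192/121

192/121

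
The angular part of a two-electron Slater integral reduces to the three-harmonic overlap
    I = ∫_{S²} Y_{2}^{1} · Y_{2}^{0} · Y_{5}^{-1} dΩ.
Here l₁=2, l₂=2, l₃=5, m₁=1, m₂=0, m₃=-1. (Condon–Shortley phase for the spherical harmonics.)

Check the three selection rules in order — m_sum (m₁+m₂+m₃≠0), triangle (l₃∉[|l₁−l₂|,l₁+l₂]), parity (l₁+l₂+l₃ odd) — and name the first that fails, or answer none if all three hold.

triangle

azimuthal sum: 1 + 0 − 1 = 0  ✓
0 ≤ 5 ≤ 4 (triangle on l)  ✗
L = 2 + 2 + 5 = 9 (odd)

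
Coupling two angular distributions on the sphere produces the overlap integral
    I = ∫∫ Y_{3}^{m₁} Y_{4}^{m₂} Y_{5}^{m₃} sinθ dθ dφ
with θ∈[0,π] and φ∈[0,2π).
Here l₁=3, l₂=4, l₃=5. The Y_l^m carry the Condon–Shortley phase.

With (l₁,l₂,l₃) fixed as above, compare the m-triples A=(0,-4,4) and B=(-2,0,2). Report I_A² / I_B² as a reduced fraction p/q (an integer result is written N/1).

Shared (l₁,l₂,l₃)=(3,4,5): N and (l;000)² cancel in I_A²/I_B².
A: Δ = 2!·4!·6!/13! = 1/180180; Racah Σ t=0..0: t=0:+1/8640 = 1/8640; ⇒ 3j(3 4 5; 0 -4 4)² = 28/715, sgn -1
B: Δ = 2!·4!·6!/13! = 1/180180; Racah Σ t=1..2: t=1:−1/864 t=2:+1/576 = 1/1728; ⇒ 3j(3 4 5; -2 0 2)² = 5/1287, sgn -1
I_A²/I_B² = (28/715)/(5/1287) = 252/25

252/25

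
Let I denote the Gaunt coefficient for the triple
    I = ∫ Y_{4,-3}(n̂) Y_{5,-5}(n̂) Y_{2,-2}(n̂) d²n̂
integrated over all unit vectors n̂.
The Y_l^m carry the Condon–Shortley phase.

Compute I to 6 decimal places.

0.000000

Σmᵢ = -10 ≠ 0, so the φ-integral vanishes; I = 0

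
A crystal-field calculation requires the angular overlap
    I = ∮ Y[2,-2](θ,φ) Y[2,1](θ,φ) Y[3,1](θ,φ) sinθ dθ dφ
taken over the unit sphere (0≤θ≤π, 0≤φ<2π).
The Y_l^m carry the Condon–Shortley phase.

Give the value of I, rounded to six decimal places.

0.000000

Σlᵢ=7 odd — θ-integrand is odd under cosθ→−cosθ; I=0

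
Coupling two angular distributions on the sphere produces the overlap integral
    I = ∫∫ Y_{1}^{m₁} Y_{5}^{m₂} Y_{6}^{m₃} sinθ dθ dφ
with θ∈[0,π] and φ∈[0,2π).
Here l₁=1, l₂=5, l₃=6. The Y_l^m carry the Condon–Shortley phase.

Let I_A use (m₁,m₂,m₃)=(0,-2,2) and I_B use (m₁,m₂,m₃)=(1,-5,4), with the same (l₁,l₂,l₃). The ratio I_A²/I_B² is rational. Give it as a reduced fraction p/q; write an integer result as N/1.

Same 1,5,6: normalisation and zero-m 3j drop out of the ratio.
A: Δ: 0! 2! 10! / 13! → 1/858; sum: t=0:+1/30240 = 1/30240; 3j²(1 5 6; 0 -2 2) = Δ·Π!·Σ² = 16/429  (sign +1)
B: Δ: 0! 2! 10! / 13! → 1/858; sum: t=0:+1/7257600 = 1/7257600; 3j²(1 5 6; 1 -5 4) = Δ·Π!·Σ² = 1/858  (sign +1)
I_A²/I_B² = (16/429)/(1/858) = 32/1

32/1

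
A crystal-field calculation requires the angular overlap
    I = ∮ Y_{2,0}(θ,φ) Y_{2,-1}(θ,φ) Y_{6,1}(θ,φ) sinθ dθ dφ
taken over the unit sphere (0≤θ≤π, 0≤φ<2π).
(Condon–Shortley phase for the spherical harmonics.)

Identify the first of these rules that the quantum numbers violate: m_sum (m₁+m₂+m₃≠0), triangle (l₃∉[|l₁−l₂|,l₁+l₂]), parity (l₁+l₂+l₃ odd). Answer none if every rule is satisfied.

triangle

m₁+m₂+m₃ = 0 − 1 + 1 = 0  ✓
triangle: |2−2|=0 ≤ l₃=6 ≤ 2+2=4  ✗
parity: l₁+l₂+l₃ = 10 is even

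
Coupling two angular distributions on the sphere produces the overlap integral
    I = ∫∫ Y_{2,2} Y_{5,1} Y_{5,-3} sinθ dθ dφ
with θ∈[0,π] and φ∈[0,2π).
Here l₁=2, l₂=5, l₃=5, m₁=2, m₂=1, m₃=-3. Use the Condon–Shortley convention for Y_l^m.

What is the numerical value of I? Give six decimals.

0.171169

Checks pass: Σm=0; 12 even; l₃=5∈[3,7].
(2·2+1)(2·5+1)(2·5+1) = 605
Δ: 2! 2! 8! / 13! → 1/38610
sum: t=0:+1/2880 t=1:−1/576 t=2:+1/2880 = -1/960
3j²(2 5 5; 0 0 0) = Δ·Π!·Σ² = 10/429  (sign +1)
sum: t=0:+1/5760 = 1/5760
3j²(2 5 5; 2 1 -3) = Δ·Π!·Σ² = 56/2145  (sign +1)
combine: 4πI² = 605·10/429·56/2145 = 560/1521
take √, sign +1: I = 0.17116875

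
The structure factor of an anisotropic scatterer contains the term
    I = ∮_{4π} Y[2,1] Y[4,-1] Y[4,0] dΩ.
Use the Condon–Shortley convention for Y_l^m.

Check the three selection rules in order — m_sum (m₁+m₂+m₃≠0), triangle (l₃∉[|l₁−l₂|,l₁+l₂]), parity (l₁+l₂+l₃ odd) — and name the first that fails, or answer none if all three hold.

azimuthal sum: 1 − 1 + 0 = 0  ✓
2 ≤ 4 ≤ 6 (triangle on l)  ✓
L = 2 + 4 + 4 = 10 (even)  ✓

none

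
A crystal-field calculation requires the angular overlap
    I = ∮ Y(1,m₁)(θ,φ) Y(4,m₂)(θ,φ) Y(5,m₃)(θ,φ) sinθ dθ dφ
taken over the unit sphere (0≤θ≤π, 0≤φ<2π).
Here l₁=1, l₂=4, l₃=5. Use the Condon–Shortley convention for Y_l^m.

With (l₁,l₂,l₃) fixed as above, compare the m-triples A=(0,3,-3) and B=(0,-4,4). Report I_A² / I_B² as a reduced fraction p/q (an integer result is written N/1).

16/9

Shared (l₁,l₂,l₃)=(1,4,5): N and (l;000)² cancel in I_A²/I_B².
A: Δ = 0!·2!·8!/11! = 1/495; Racah Σ t=0..0: t=0:+1/5040 = 1/5040; ⇒ 3j(1 4 5; 0 3 -3)² = 16/495, sgn +1
B: Δ = 0!·2!·8!/11! = 1/495; Racah Σ t=0..0: t=0:+1/40320 = 1/40320; ⇒ 3j(1 4 5; 0 -4 4)² = 1/55, sgn -1
I_A²/I_B² = (16/495)/(1/55) = 16/9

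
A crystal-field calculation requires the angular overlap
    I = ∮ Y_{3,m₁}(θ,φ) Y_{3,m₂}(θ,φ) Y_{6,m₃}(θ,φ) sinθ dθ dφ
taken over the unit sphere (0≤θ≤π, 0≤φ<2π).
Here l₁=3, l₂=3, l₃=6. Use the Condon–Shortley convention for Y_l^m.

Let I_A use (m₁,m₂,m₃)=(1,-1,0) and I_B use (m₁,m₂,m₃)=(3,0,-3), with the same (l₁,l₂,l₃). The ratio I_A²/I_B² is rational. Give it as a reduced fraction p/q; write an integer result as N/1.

75/28

l's match ⇒ only the (l;m) 3-j factors differ between A and B.
A: triangle coeff Δ(3,3,6) = 1/12012; Σ_t [0,0]: t=0:+1/2304 = 1/2304; (3j)²=75/4004 [(3 3 6; 1 -1 0)], sign=+1
B: triangle coeff Δ(3,3,6) = 1/12012; Σ_t [0,0]: t=0:+1/25920 = 1/25920; (3j)²=1/143 [(3 3 6; 3 0 -3)], sign=-1
I_A²/I_B² = (75/4004)/(1/143) = 75/28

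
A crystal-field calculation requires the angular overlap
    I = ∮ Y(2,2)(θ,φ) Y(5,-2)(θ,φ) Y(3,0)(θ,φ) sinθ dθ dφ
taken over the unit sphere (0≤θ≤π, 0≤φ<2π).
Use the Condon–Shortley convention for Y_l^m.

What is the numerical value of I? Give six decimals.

0.141758

Checks pass: Σm=0; 10 even; l₃=3∈[3,7].
(2·2+1)(2·5+1)(2·3+1) = 385
Δ: 4! 0! 6! / 11! → 1/2310
sum: t=2:+1/144 = 1/144
3j²(2 5 3; 0 0 0) = Δ·Π!·Σ² = 10/231  (sign -1)
sum: t=0:+1/864 = 1/864
3j²(2 5 3; 2 -2 0) = Δ·Π!·Σ² = 1/66  (sign -1)
combine: 4πI² = 385·10/231·1/66 = 25/99
take √, sign +1: I = 0.14175797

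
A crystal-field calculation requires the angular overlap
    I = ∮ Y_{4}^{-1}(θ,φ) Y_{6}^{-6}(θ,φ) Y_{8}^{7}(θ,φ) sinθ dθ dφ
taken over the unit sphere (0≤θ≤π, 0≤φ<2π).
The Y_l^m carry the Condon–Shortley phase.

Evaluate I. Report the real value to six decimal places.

m-sum 0 ✓  L=18 even ✓  2≤8≤10 ✓
Π(2lᵢ+1) = 9×13×17 = 1989
triangle coeff Δ(4,6,8) = 1/23279256
Σ_t [0,2]: t=0:+1/1658880 t=1:−1/518400 t=2:+1/1658880 = -1/1382400
(3j)²=504/46189 [(4 6 8; 0 0 0)], sign=-1
Σ_t [0,0]: t=0:+1/870912000 = 1/870912000
(3j)²=33/1292 [(4 6 8; -1 -6 7)], sign=-1
⇒ 4πI² = 3402/6137
I = (+1)√(3402/6137/(4π)) = 0.21003137

0.210031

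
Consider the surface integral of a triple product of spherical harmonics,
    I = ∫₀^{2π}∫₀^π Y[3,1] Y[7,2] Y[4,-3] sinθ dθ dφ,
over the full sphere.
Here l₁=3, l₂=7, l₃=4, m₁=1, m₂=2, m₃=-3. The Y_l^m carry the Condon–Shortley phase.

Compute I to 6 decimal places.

m-sum 0 ✓  L=14 even ✓  4≤4≤10 ✓
Π(2lᵢ+1) = 7×15×9 = 945
triangle coeff Δ(3,7,4) = 1/45045
Σ_t [3,3]: t=3:−1/20736 = -1/20736
(3j)²=35/1287 [(3 7 4; 0 0 0)], sign=-1
Σ_t [2,2]: t=2:+1/241920 = 1/241920
(3j)²=4/1001 [(3 7 4; 1 2 -3)], sign=-1
⇒ 4πI² = 2100/20449
I = (+1)√(2100/20449/(4π)) = 0.09040005

0.090400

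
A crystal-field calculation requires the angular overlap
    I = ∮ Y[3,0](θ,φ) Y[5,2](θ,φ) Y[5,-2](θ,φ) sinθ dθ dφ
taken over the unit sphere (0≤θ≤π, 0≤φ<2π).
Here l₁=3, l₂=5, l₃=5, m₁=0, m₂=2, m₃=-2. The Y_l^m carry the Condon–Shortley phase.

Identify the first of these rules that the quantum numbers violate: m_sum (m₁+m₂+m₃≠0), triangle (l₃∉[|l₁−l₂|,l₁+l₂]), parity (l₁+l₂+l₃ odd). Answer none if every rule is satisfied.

azimuthal sum: 0 + 2 − 2 = 0  ✓
2 ≤ 5 ≤ 8 (triangle on l)  ✓
L = 3 + 5 + 5 = 13 (odd)  ✗

parity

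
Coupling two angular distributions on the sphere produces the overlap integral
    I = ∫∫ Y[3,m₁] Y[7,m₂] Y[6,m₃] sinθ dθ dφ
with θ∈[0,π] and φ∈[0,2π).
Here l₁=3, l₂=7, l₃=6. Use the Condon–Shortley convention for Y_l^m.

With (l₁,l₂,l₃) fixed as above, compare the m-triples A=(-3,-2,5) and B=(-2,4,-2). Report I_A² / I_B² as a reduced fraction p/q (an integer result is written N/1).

5/4

Shared (l₁,l₂,l₃)=(3,7,6): N and (l;000)² cancel in I_A²/I_B².
A: Δ = 4!·2!·10!/17! = 1/2042040; Racah Σ t=4..4: t=4:+1/17418240 = 1/17418240; ⇒ 3j(3 7 6; -3 -2 5)² = 25/12376, sgn -1
B: Δ = 4!·2!·10!/17! = 1/2042040; Racah Σ t=3..4: t=3:−1/967680 t=4:+1/725760 = 1/2903040; ⇒ 3j(3 7 6; -2 4 -2)² = 5/3094, sgn +1
I_A²/I_B² = (25/12376)/(5/3094) = 5/4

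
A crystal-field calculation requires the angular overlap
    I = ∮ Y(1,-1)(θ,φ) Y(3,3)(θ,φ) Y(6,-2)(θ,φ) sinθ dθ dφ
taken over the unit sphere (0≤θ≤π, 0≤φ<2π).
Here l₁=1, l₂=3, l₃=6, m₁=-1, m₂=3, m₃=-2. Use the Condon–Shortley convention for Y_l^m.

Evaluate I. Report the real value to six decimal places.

l₃=6 ∉ [2,4] — triangle fails ⇒ I = 0

0.000000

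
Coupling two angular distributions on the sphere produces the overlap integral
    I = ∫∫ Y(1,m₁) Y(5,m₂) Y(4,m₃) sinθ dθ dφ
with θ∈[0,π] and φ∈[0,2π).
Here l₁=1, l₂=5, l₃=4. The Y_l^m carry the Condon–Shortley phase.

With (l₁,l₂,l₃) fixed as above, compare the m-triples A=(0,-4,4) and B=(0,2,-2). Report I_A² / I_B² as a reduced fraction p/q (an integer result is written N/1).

Same 1,5,4: normalisation and zero-m 3j drop out of the ratio.
A: Δ: 2! 0! 8! / 11! → 1/495; sum: t=1:−1/40320 = -1/40320; 3j²(1 5 4; 0 -4 4) = Δ·Π!·Σ² = 1/55  (sign -1)
B: Δ: 2! 0! 8! / 11! → 1/495; sum: t=1:−1/1440 = -1/1440; 3j²(1 5 4; 0 2 -2) = Δ·Π!·Σ² = 7/165  (sign -1)
I_A²/I_B² = (1/55)/(7/165) = 3/7

3/7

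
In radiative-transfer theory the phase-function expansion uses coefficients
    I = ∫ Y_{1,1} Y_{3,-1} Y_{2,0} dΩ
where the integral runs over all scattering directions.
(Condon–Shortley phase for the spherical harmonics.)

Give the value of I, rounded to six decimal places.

Checks pass: Σm=0; 6 even; l₃=2∈[2,4].
(2·1+1)(2·3+1)(2·2+1) = 105
Δ: 2! 0! 4! / 7! → 1/105
sum: t=1:−1/4 = -1/4
3j²(1 3 2; 0 0 0) = Δ·Π!·Σ² = 3/35  (sign -1)
sum: t=0:+1/8 = 1/8
3j²(1 3 2; 1 -1 0) = Δ·Π!·Σ² = 2/35  (sign +1)
combine: 4πI² = 105·3/35·2/35 = 18/35
take √, sign -1: I = -0.20230066

-0.202301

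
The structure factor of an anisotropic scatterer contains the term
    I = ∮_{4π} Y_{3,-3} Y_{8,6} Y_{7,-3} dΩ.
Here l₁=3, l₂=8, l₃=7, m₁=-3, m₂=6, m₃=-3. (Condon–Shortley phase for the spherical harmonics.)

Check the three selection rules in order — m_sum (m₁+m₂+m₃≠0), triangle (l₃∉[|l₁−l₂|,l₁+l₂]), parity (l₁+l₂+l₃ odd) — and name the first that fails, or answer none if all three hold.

azimuthal sum: -3 + 6 − 3 = 0  ✓
5 ≤ 7 ≤ 11 (triangle on l)  ✓
L = 3 + 8 + 7 = 18 (even)  ✓

none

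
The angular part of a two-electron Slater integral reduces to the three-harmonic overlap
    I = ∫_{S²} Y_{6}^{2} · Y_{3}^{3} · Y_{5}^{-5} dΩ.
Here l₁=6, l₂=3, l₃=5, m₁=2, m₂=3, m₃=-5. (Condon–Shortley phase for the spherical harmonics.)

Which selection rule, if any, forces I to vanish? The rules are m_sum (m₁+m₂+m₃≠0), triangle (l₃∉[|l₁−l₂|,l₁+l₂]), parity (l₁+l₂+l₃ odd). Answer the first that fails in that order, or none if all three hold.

m₁+m₂+m₃ = 2 + 3 − 5 = 0  ✓
triangle: |6−3|=3 ≤ l₃=5 ≤ 6+3=9  ✓
parity: l₁+l₂+l₃ = 14 is even  ✓

none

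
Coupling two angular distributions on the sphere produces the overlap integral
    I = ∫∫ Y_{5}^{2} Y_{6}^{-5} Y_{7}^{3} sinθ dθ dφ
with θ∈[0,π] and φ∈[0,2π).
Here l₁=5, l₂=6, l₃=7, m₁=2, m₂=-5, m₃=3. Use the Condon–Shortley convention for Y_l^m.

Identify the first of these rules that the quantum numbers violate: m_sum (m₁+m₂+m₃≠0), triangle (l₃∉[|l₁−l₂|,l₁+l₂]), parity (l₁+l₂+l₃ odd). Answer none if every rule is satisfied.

none

azimuthal sum: 2 − 5 + 3 = 0  ✓
1 ≤ 7 ≤ 11 (triangle on l)  ✓
L = 5 + 6 + 7 = 18 (even)  ✓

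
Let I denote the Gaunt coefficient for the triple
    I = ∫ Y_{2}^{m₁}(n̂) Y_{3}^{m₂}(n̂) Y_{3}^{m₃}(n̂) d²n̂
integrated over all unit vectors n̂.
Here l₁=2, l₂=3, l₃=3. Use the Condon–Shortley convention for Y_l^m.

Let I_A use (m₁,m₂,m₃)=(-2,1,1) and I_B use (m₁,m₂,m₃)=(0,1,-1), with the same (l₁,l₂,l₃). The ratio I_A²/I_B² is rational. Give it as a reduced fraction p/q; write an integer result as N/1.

l's match ⇒ only the (l;m) 3-j factors differ between A and B.
A: triangle coeff Δ(2,3,3) = 1/3780; Σ_t [2,2]: t=2:+1/16 = 1/16; (3j)²=2/35 [(2 3 3; -2 1 1)], sign=+1
B: triangle coeff Δ(2,3,3) = 1/3780; Σ_t [0,2]: t=0:+1/96 t=1:−1/6 t=2:+1/16 = -3/32; (3j)²=3/140 [(2 3 3; 0 1 -1)], sign=-1
I_A²/I_B² = (2/35)/(3/140) = 8/3

8/3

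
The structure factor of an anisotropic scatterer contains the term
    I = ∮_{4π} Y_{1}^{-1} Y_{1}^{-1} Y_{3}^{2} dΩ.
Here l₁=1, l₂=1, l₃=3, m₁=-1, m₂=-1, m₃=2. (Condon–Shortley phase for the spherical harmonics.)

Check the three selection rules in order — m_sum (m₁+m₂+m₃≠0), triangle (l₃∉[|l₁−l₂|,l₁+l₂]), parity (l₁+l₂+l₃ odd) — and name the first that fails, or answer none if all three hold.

triangle

m₁+m₂+m₃ = -1 − 1 + 2 = 0  ✓
triangle: |1−1|=0 ≤ l₃=3 ≤ 1+1=2  ✗
parity: l₁+l₂+l₃ = 5 is odd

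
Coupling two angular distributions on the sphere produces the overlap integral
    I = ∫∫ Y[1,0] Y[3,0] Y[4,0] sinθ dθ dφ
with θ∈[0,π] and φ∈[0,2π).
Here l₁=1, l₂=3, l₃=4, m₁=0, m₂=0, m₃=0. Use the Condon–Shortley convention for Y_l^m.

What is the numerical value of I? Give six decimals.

Checks pass: Σm=0; 8 even; l₃=4∈[2,4].
(2·1+1)(2·3+1)(2·4+1) = 189
Δ: 0! 2! 6! / 9! → 1/252
sum: t=0:+1/36 = 1/36
3j²(1 3 4; 0 0 0) = Δ·Π!·Σ² = 4/63  (sign +1)
(m-triple is (0,0,0) — same symbol as above.)
combine: 4πI² = 189·4/63·4/63 = 16/21
take √, sign +1: I = 0.24623252

0.246233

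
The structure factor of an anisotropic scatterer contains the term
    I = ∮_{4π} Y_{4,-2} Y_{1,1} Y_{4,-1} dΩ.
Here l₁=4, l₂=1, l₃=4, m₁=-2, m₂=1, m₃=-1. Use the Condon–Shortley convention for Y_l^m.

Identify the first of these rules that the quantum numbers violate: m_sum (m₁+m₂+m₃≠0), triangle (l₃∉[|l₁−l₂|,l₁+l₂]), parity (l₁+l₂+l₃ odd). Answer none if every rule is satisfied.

m₁+m₂+m₃ = -2 + 1 − 1 = -2  ✗
triangle: |4−1|=3 ≤ l₃=4 ≤ 4+1=5
parity: l₁+l₂+l₃ = 9 is odd

m_sum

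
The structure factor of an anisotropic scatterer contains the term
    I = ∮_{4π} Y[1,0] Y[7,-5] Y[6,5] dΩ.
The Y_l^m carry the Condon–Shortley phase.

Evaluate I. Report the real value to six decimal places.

-0.171413

Checks pass: Σm=0; 14 even; l₃=6∈[6,8].
(2·1+1)(2·7+1)(2·6+1) = 585
Δ: 2! 0! 12! / 15! → 1/1365
sum: t=1:−1/518400 = -1/518400
3j²(1 7 6; 0 0 0) = Δ·Π!·Σ² = 7/195  (sign -1)
sum: t=1:−1/39916800 = -1/39916800
3j²(1 7 6; 0 -5 5) = Δ·Π!·Σ² = 8/455  (sign +1)
combine: 4πI² = 585·7/195·8/455 = 24/65
take √, sign -1: I = -0.17141310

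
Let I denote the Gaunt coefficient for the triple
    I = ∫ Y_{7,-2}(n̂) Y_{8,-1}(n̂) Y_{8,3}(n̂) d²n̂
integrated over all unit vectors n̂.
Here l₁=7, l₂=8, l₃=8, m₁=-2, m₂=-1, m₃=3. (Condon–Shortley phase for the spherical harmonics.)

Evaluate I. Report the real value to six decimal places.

0.000000

Σlᵢ=23 odd — θ-integrand is odd under cosθ→−cosθ; I=0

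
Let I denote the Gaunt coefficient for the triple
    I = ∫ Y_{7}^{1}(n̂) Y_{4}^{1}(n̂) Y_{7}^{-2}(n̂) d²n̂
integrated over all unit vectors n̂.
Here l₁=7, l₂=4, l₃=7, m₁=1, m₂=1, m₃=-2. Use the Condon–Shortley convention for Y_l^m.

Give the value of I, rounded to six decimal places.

m-sum 0 ✓  L=18 even ✓  3≤7≤11 ✓
Π(2lᵢ+1) = 15×9×15 = 2025
triangle coeff Δ(7,4,7) = 1/58198140
Σ_t [0,4]: t=0:+1/17418240 t=1:−1/622080 t=2:+1/230400 t=3:−1/622080 t=4:+1/17418240 = 1/806400
(3j)²=2268/230945 [(7 4 7; 0 0 0)], sign=-1
Σ_t [1,4]: t=1:−1/2073600 t=2:+1/414720 t=3:−1/725760 t=4:+1/11612160 = 37/58060800
(3j)²=4107/646646 [(7 4 7; 1 1 -2)], sign=-1
⇒ 4πI² = 269460270/2133423721
I = (+1)√(269460270/2133423721/(4π)) = 0.10025450

0.100255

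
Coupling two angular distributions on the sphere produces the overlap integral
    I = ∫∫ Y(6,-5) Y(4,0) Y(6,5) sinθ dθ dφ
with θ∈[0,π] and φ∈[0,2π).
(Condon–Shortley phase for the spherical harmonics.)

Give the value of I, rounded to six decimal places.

0.099563

m-sum 0 ✓  L=16 even ✓  2≤6≤10 ✓
Π(2lᵢ+1) = 13×9×13 = 1521
triangle coeff Δ(6,4,6) = 1/15315300
Σ_t [0,4]: t=0:+1/829440 t=1:−1/25920 t=2:+1/9216 t=3:−1/25920 t=4:+1/829440 = 7/207360
(3j)²=28/2431 [(6 4 6; 0 0 0)], sign=+1
Σ_t [3,4]: t=3:−1/1451520 t=4:+1/2903040 = -1/2903040
(3j)²=11/1547 [(6 4 6; -5 0 5)], sign=+1
⇒ 4πI² = 36/289
I = (+1)√(36/289/(4π)) = 0.09956287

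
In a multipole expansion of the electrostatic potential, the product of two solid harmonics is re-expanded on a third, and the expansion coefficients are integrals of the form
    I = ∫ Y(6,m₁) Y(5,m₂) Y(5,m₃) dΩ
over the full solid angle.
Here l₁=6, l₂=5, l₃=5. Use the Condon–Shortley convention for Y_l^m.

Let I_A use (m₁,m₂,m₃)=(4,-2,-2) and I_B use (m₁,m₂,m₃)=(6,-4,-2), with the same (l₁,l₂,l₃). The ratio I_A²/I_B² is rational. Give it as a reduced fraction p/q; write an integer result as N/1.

8/11

l's match ⇒ only the (l;m) 3-j factors differ between A and B.
A: triangle coeff Δ(6,5,5) = 1/28588560; Σ_t [0,2]: t=0:+1/207360 t=1:−1/57600 t=2:+1/207360 = -1/129600; (3j)²=168/12155 [(6 5 5; 4 -2 -2)], sign=+1
B: triangle coeff Δ(6,5,5) = 1/28588560; Σ_t [0,0]: t=0:+1/3110400 = 1/3110400; (3j)²=21/1105 [(6 5 5; 6 -4 -2)], sign=-1
I_A²/I_B² = (168/12155)/(21/1105) = 8/11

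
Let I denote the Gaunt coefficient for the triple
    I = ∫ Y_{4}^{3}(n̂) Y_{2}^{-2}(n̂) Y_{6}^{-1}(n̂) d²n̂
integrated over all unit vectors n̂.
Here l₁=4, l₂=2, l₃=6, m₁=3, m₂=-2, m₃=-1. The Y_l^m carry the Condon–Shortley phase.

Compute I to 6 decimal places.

Rules hold: Σm=0, L=12 even, 2≤6≤6.
N = 9·5·13 = 585
Δ = 0!·8!·4!/13! = 1/6435
Racah Σ t=0..0: t=0:+1/2304 = 1/2304
⇒ 3j(4 2 6; 0 0 0)² = 5/143, sgn +1
Racah Σ t=0..0: t=0:+1/120960 = 1/120960
⇒ 3j(4 2 6; 3 -2 -1)² = 1/1287, sgn -1
4πI² = N·(3j₀)²·(3jₘ)² = 25/1573
I = -1·√(0.0158932/4π) = -0.03556319

-0.035563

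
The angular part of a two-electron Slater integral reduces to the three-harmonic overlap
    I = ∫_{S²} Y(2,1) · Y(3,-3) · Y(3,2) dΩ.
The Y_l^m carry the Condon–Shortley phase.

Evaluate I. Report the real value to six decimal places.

Rules hold: Σm=0, L=8 even, 1≤3≤5.
N = 5·7·7 = 245
Δ = 2!·2!·4!/9! = 1/3780
Racah Σ t=0..2: t=0:+1/24 t=1:−1/4 t=2:+1/24 = -1/6
⇒ 3j(2 3 3; 0 0 0)² = 4/105, sgn +1
Racah Σ t=0..0: t=0:+1/48 = 1/48
⇒ 3j(2 3 3; 1 -3 2)² = 5/84, sgn -1
4πI² = N·(3j₀)²·(3jₘ)² = 5/9
I = -1·√(0.555556/4π) = -0.21026104

-0.210261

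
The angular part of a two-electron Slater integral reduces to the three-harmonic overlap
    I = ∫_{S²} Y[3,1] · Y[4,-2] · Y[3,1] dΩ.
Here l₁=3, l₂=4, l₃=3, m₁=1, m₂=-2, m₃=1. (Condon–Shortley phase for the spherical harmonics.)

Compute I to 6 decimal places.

0.162193

m-sum 0 ✓  L=10 even ✓  1≤3≤7 ✓
Π(2lᵢ+1) = 7×9×7 = 441
triangle coeff Δ(3,4,3) = 1/34650
Σ_t [1,3]: t=1:−1/72 t=2:+1/16 t=3:−1/72 = 5/144
(3j)²=2/77 [(3 4 3; 0 0 0)], sign=-1
Σ_t [0,2]: t=0:+1/192 t=1:−1/36 t=2:+1/192 = -5/288
(3j)²=20/693 [(3 4 3; 1 -2 1)], sign=-1
⇒ 4πI² = 40/121
I = (+1)√(40/121/(4π)) = 0.16219310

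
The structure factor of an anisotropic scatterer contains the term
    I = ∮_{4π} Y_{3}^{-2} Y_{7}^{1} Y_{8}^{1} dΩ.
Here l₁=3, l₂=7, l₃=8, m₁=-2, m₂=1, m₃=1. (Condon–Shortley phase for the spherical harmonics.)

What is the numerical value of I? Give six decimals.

Rules hold: Σm=0, L=18 even, 4≤8≤10.
N = 7·15·17 = 1785
Δ = 2!·4!·12!/19! = 1/5290740
Racah Σ t=0..2: t=0:+1/7257600 t=1:−1/2073600 t=2:+1/7257600 = -1/4838400
⇒ 3j(3 7 8; 0 0 0)² = 252/20995, sgn -1
Racah Σ t=1..2: t=1:−1/14515200 t=2:+1/6220800 = 1/10886400
⇒ 3j(3 7 8; -2 1 1)² = 128/12597, sgn -1
4πI² = N·(3j₀)²·(3jₘ)² = 225792/1037153
I = +1·√(0.217704/4π) = 0.13162183

0.131622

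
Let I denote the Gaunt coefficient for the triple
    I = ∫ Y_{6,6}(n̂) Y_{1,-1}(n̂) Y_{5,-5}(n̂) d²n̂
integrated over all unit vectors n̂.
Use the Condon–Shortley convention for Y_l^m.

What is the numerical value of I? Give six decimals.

Checks pass: Σm=0; 12 even; l₃=5∈[5,7].
(2·6+1)(2·1+1)(2·5+1) = 429
Δ: 2! 10! 0! / 13! → 1/858
sum: t=1:−1/14400 = -1/14400
3j²(6 1 5; 0 0 0) = Δ·Π!·Σ² = 6/143  (sign +1)
sum: t=0:+1/7257600 = 1/7257600
3j²(6 1 5; 6 -1 -5) = Δ·Π!·Σ² = 1/13  (sign +1)
combine: 4πI² = 429·6/143·1/13 = 18/13
take √, sign +1: I = 0.33194004

0.331940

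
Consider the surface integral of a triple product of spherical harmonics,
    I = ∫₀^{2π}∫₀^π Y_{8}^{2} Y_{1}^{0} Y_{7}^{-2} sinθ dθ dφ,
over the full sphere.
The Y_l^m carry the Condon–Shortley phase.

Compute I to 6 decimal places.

Rules hold: Σm=0, L=16 even, 7≤7≤9.
N = 17·3·15 = 765
Δ = 2!·14!·0!/17! = 1/2040
Racah Σ t=1..1: t=1:−1/25401600 = -1/25401600
⇒ 3j(8 1 7; 0 0 0)² = 8/255, sgn +1
Racah Σ t=1..1: t=1:−1/43545600 = -1/43545600
⇒ 3j(8 1 7; 2 0 -2)² = 1/34, sgn +1
4πI² = N·(3j₀)²·(3jₘ)² = 12/17
I = +1·√(0.705882/4π) = 0.23700703

0.237007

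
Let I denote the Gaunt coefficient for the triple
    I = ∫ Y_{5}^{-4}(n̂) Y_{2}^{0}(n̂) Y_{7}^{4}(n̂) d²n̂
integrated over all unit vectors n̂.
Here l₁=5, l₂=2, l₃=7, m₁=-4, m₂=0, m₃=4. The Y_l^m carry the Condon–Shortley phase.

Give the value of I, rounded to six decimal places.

Rules hold: Σm=0, L=14 even, 3≤7≤7.
N = 11·5·15 = 825
Δ = 0!·10!·4!/15! = 1/15015
Racah Σ t=0..0: t=0:+1/57600 = 1/57600
⇒ 3j(5 2 7; 0 0 0)² = 21/715, sgn -1
Racah Σ t=0..0: t=0:+1/1451520 = 1/1451520
⇒ 3j(5 2 7; -4 0 4)² = 1/91, sgn -1
4πI² = N·(3j₀)²·(3jₘ)² = 45/169
I = +1·√(0.266272/4π) = 0.14556534

0.145565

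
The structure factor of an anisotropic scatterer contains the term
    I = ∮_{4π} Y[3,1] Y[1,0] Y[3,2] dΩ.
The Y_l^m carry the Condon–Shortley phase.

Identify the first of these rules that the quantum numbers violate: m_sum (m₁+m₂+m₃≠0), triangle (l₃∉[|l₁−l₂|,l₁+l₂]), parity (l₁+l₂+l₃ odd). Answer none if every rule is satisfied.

azimuthal sum: 1 + 0 + 2 = 3  ✗
2 ≤ 3 ≤ 4 (triangle on l)
L = 3 + 1 + 3 = 7 (odd)

m_sum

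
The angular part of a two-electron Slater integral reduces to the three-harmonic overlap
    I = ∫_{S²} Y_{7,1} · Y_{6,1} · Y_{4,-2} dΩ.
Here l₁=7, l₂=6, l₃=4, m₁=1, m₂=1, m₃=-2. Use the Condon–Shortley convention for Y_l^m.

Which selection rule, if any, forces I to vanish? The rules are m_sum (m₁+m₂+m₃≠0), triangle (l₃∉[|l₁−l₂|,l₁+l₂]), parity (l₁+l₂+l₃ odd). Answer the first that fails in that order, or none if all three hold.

m₁+m₂+m₃ = 1 + 1 − 2 = 0  ✓
triangle: |7−6|=1 ≤ l₃=4 ≤ 7+6=13  ✓
parity: l₁+l₂+l₃ = 17 is odd  ✗

parity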